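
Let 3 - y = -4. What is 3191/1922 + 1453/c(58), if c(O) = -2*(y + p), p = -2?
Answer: -690189/4805 ≈ -143.64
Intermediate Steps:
y = 7 (y = 3 - 1*(-4) = 3 + 4 = 7)
c(O) = -10 (c(O) = -2*(7 - 2) = -2*5 = -10)
3191/1922 + 1453/c(58) = 3191/1922 + 1453/(-10) = 3191*(1/1922) + 1453*(-1/10) = 3191/1922 - 1453/10 = -690189/4805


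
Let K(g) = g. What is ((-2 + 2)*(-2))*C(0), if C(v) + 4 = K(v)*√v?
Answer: 0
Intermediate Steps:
C(v) = -4 + v^(3/2) (C(v) = -4 + v*√v = -4 + v^(3/2))
((-2 + 2)*(-2))*C(0) = ((-2 + 2)*(-2))*(-4 + 0^(3/2)) = (0*(-2))*(-4 + 0) = 0*(-4) = 0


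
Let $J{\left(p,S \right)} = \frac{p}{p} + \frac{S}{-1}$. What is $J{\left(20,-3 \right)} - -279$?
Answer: $283$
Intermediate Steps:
$J{\left(p,S \right)} = 1 - S$ ($J{\left(p,S \right)} = 1 + S \left(-1\right) = 1 - S$)
$J{\left(20,-3 \right)} - -279 = \left(1 - -3\right) - -279 = \left(1 + 3\right) + 279 = 4 + 279 = 283$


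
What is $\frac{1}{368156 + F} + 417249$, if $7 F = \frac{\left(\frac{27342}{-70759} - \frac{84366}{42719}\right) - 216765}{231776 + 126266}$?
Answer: $\frac{1163755815141517524479632037}{2789115887956451938687} \approx 4.1725 \cdot 10^{5}$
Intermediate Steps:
$F = - \frac{655234348009257}{7575909514419974}$ ($F = \frac{\left(\left(\frac{27342}{-70759} - \frac{84366}{42719}\right) - 216765\right) \frac{1}{231776 + 126266}}{7} = \frac{\left(\left(27342 \left(- \frac{1}{70759}\right) - \frac{84366}{42719}\right) - 216765\right) \frac{1}{358042}}{7} = \frac{\left(\left(- \frac{27342}{70759} - \frac{84366}{42719}\right) - 216765\right) \frac{1}{358042}}{7} = \frac{\left(- \frac{7137676692}{3022753721} - 216765\right) \frac{1}{358042}}{7} = \frac{\left(- \frac{655234348009257}{3022753721}\right) \frac{1}{358042}}{7} = \frac{1}{7} \left(- \frac{655234348009257}{1082272787774282}\right) = - \frac{655234348009257}{7575909514419974} \approx -0.086489$)
$\frac{1}{368156 + F} + 417249 = \frac{1}{368156 - \frac{655234348009257}{7575909514419974}} + 417249 = \frac{1}{\frac{2789115887956451938687}{7575909514419974}} + 417249 = \frac{7575909514419974}{2789115887956451938687} + 417249 = \frac{1163755815141517524479632037}{2789115887956451938687}$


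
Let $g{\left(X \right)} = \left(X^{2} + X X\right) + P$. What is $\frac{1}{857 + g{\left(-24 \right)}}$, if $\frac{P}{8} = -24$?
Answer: $\frac{1}{1817} \approx 0.00055036$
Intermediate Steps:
$P = -192$ ($P = 8 \left(-24\right) = -192$)
$g{\left(X \right)} = -192 + 2 X^{2}$ ($g{\left(X \right)} = \left(X^{2} + X X\right) - 192 = \left(X^{2} + X^{2}\right) - 192 = 2 X^{2} - 192 = -192 + 2 X^{2}$)
$\frac{1}{857 + g{\left(-24 \right)}} = \frac{1}{857 - \left(192 - 2 \left(-24\right)^{2}\right)} = \frac{1}{857 + \left(-192 + 2 \cdot 576\right)} = \frac{1}{857 + \left(-192 + 1152\right)} = \frac{1}{857 + 960} = \frac{1}{1817}$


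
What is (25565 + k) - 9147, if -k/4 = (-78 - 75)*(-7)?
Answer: 12134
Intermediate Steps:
k = -4284 (k = -4*(-78 - 75)*(-7) = -(-612)*(-7) = -4*1071 = -4284)
(25565 + k) - 9147 = (25565 - 4284) - 9147 = 21281 - 9147 = 12134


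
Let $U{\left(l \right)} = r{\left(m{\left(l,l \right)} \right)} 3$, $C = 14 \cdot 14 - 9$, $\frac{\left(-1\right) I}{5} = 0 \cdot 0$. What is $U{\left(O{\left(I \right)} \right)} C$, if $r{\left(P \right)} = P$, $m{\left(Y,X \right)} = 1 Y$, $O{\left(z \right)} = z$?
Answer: $0$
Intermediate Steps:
$I = 0$ ($I = - 5 \cdot 0 \cdot 0 = \left(-5\right) 0 = 0$)
$m{\left(Y,X \right)} = Y$
$C = 187$ ($C = 196 - 9 = 187$)
$U{\left(l \right)} = 3 l$ ($U{\left(l \right)} = l 3 = 3 l$)
$U{\left(O{\left(I \right)} \right)} C = 3 \cdot 0 \cdot 187 = 0 \cdot 187 = 0$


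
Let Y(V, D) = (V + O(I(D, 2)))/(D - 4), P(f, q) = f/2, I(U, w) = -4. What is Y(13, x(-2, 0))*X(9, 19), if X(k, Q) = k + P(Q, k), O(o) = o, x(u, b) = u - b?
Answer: -111/4 ≈ -27.750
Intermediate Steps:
P(f, q) = f/2 (P(f, q) = f*(½) = f/2)
Y(V, D) = (-4 + V)/(-4 + D) (Y(V, D) = (V - 4)/(D - 4) = (-4 + V)/(-4 + D))
X(k, Q) = k + Q/2
Y(13, x(-2, 0))*X(9, 19) = ((-4 + 13)/(-4 + (-2 - 1*0)))*(9 + (½)*19) = (9/(-4 + (-2 + 0)))*(9 + 19/2) = (9/(-4 - 2))*(37/2) = (9/(-6))*(37/2) = -⅙*9*(37/2) = -3/2*37/2 = -111/4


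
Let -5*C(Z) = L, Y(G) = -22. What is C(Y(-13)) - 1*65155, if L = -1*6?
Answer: -325769/5 ≈ -65154.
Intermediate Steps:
L = -6
C(Z) = 6/5 (C(Z) = -⅕*(-6) = 6/5)
C(Y(-13)) - 1*65155 = 6/5 - 1*65155 = 6/5 - 65155 = -325769/5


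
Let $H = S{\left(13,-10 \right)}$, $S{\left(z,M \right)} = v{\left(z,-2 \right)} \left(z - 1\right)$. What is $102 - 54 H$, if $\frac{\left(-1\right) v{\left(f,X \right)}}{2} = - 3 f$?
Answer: $-50442$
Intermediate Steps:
$v{\left(f,X \right)} = 6 f$ ($v{\left(f,X \right)} = - 2 \left(- 3 f\right) = 6 f$)
$S{\left(z,M \right)} = 6 z \left(-1 + z\right)$ ($S{\left(z,M \right)} = 6 z \left(z - 1\right) = 6 z \left(-1 + z\right)$)
$H = 936$ ($H = 6 \cdot 13 \left(-1 + 13\right) = 6 \cdot 13 \cdot 12 = 936$)
$102 - 54 H = 102 - 50544 = -50442$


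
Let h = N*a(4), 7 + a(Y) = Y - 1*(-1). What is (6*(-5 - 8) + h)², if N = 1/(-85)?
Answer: 43930384/7225 ≈ 6080.3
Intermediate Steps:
a(Y) = -6 + Y (a(Y) = -7 + (Y - 1*(-1)) = -7 + (Y + 1) = -7 + (1 + Y) = -6 + Y)
N = -1/85 ≈ -0.011765
h = 2/85 (h = -(-6 + 4)/85 = -1/85*(-2) = 2/85 ≈ 0.023529)
(6*(-5 - 8) + h)² = (6*(-5 - 8) + 2/85)² = (6*(-13) + 2/85)² = (-78 + 2/85)² = (-6628/85)² = 43930384/7225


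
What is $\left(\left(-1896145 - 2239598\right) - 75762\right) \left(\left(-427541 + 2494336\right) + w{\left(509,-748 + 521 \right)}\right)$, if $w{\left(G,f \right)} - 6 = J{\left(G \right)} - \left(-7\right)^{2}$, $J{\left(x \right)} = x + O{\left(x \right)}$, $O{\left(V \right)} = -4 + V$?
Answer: $-8708406847830$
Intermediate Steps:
$J{\left(x \right)} = -4 + 2 x$ ($J{\left(x \right)} = x + \left(-4 + x\right) = -4 + 2 x$)
$w{\left(G,f \right)} = -47 + 2 G$ ($w{\left(G,f \right)} = 6 + \left(\left(-4 + 2 G\right) - \left(-7\right)^{2}\right) = 6 + \left(\left(-4 + 2 G\right) - 49\right) = 6 + \left(-53 + 2 G\right) = -47 + 2 G$)
$\left(\left(-1896145 - 2239598\right) - 75762\right) \left(\left(-427541 + 2494336\right) + w{\left(509,-748 + 521 \right)}\right) = \left(\left(-1896145 - 2239598\right) - 75762\right) \left(\left(-427541 + 2494336\right) + \left(-47 + 2 \cdot 509\right)\right) = \left(\left(-1896145 - 2239598\right) - 75762\right) \left(2066795 + \left(-47 + 1018\right)\right) = \left(-4135743 - 75762\right) \left(2066795 + 971\right) = \left(-4211505\right) 2067766 = -8708406847830$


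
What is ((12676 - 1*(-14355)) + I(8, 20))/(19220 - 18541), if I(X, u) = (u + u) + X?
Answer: 27079/679 ≈ 39.881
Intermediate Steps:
I(X, u) = X + 2*u (I(X, u) = 2*u + X = X + 2*u)
((12676 - 1*(-14355)) + I(8, 20))/(19220 - 18541) = ((12676 - 1*(-14355)) + (8 + 2*20))/(19220 - 18541) = ((12676 + 14355) + (8 + 40))/679 = (27031 + 48)*(1/679) = 27079*(1/679) = 27079/679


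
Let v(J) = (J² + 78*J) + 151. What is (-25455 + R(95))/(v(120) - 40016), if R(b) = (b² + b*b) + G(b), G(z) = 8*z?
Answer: 1329/3221 ≈ 0.41260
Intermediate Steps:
v(J) = 151 + J² + 78*J
R(b) = 2*b² + 8*b (R(b) = (b² + b*b) + 8*b = (b² + b²) + 8*b = 2*b² + 8*b)
(-25455 + R(95))/(v(120) - 40016) = (-25455 + 2*95*(4 + 95))/((151 + 120² + 78*120) - 40016) = (-25455 + 2*95*99)/((151 + 14400 + 9360) - 40016) = (-25455 + 18810)/(23911 - 40016) = -6645/(-16105) = -6645*(-1/16105) = 1329/3221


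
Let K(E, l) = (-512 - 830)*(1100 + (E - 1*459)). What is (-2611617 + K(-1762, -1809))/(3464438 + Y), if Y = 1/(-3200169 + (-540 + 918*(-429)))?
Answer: -3979990531785/12453029788577 ≈ -0.31960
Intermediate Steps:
K(E, l) = -860222 - 1342*E (K(E, l) = -1342*(1100 + (E - 459)) = -1342*(1100 + (-459 + E)) = -1342*(641 + E) = -860222 - 1342*E)
Y = -1/3594531 (Y = 1/(-3200169 + (-540 - 393822)) = 1/(-3200169 - 394362) = 1/(-3594531) = -1/3594531 ≈ -2.7820e-7)
(-2611617 + K(-1762, -1809))/(3464438 + Y) = (-2611617 + (-860222 - 1342*(-1762)))/(3464438 - 1/3594531) = (-2611617 + (-860222 + 2364604))/(12453029788577/3594531) = (-2611617 + 1504382)*(3594531/12453029788577) = -1107235*3594531/12453029788577 = -3979990531785/12453029788577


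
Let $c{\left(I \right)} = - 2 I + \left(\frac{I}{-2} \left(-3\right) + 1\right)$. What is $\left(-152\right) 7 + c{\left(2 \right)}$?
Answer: $-1064$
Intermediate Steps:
$c{\left(I \right)} = 1 - \frac{I}{2}$ ($c{\left(I \right)} = - 2 I + \left(I \left(- \frac{1}{2}\right) \left(-3\right) + 1\right) = - 2 I + \left(- \frac{I}{2} \left(-3\right) + 1\right) = - 2 I + \left(\frac{3 I}{2} + 1\right) = - 2 I + \left(1 + \frac{3 I}{2}\right) = 1 - \frac{I}{2}$)
$\left(-152\right) 7 + c{\left(2 \right)} = \left(-152\right) 7 + \left(1 - 1\right) = -1064 + \left(1 - 1\right) = -1064 + 0 = -1064$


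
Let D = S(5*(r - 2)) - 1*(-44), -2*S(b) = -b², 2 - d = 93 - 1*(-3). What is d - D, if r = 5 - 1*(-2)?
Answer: -901/2 ≈ -450.50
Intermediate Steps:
r = 7 (r = 5 + 2 = 7)
d = -94 (d = 2 - (93 - 1*(-3)) = 2 - (93 + 3) = 2 - 1*96 = 2 - 96 = -94)
S(b) = b²/2 (S(b) = -(-1)*b²/2 = b²/2)
D = 713/2 (D = (5*(7 - 2))²/2 - 1*(-44) = (5*5)²/2 + 44 = (½)*25² + 44 = (½)*625 + 44 = 625/2 + 44 = 713/2 ≈ 356.50)
d - D = -94 - 1*713/2 = -94 - 713/2 = -901/2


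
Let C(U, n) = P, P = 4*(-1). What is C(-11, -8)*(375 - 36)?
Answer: -1356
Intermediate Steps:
P = -4
C(U, n) = -4
C(-11, -8)*(375 - 36) = -4*(375 - 36) = -4*339 = -1356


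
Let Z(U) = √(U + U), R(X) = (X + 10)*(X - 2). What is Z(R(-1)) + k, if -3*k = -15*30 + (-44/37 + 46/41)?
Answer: 227584/1517 + 3*I*√6 ≈ 150.02 + 7.3485*I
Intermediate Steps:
R(X) = (-2 + X)*(10 + X) (R(X) = (10 + X)*(-2 + X) = (-2 + X)*(10 + X))
k = 227584/1517 (k = -(-15*30 + (-44/37 + 46/41))/3 = -(-450 + (-44*1/37 + 46*(1/41)))/3 = -(-450 + (-44/37 + 46/41))/3 = -(-450 - 102/1517)/3 = -⅓*(-682752/1517) = 227584/1517 ≈ 150.02)
Z(U) = √2*√U (Z(U) = √(2*U) = √2*√U)
Z(R(-1)) + k = √2*√(-20 + (-1)² + 8*(-1)) + 227584/1517 = √2*√(-20 + 1 - 8) + 227584/1517 = √2*√(-27) + 227584/1517 = √2*(3*I*√3) + 227584/1517 = 3*I*√6 + 227584/1517 = 227584/1517 + 3*I*√6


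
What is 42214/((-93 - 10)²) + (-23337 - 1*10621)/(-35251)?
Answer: 1848346136/373977859 ≈ 4.9424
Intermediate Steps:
42214/((-93 - 10)²) + (-23337 - 1*10621)/(-35251) = 42214/((-103)²) + (-23337 - 10621)*(-1/35251) = 42214/10609 - 33958*(-1/35251) = 42214*(1/10609) + 33958/35251 = 42214/10609 + 33958/35251 = 1848346136/373977859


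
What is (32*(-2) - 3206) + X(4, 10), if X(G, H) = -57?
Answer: -3327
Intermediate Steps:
(32*(-2) - 3206) + X(4, 10) = (32*(-2) - 3206) - 57 = (-64 - 3206) - 57 = -3270 - 57 = -3327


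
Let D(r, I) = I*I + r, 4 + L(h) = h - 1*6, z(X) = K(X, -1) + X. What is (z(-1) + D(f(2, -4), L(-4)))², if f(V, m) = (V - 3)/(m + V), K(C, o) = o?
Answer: 151321/4 ≈ 37830.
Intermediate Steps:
f(V, m) = (-3 + V)/(V + m)
z(X) = -1 + X
L(h) = -10 + h (L(h) = -4 + (h - 1*6) = -4 + (h - 6) = -4 + (-6 + h) = -10 + h)
D(r, I) = r + I² (D(r, I) = I² + r = r + I²)
(z(-1) + D(f(2, -4), L(-4)))² = ((-1 - 1) + ((-3 + 2)/(2 - 4) + (-10 - 4)²))² = (-2 + (-1/(-2) + (-14)²))² = (-2 + (-½*(-1) + 196))² = (-2 + (½ + 196))² = (-2 + 393/2)² = (389/2)² = 151321/4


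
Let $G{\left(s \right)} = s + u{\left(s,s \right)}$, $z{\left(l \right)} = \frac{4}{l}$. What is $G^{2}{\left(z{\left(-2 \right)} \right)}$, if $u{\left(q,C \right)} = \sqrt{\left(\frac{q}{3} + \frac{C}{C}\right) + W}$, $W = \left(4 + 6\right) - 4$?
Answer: $\frac{\left(6 - \sqrt{57}\right)^{2}}{9} \approx 0.26689$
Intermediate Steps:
$W = 6$ ($W = 10 - 4 = 6$)
$u{\left(q,C \right)} = \sqrt{7 + \frac{q}{3}}$ ($u{\left(q,C \right)} = \sqrt{\left(\frac{q}{3} + \frac{C}{C}\right) + 6} = \sqrt{\left(q \frac{1}{3} + 1\right) + 6} = \sqrt{\left(\frac{q}{3} + 1\right) + 6} = \sqrt{\left(1 + \frac{q}{3}\right) + 6} = \sqrt{7 + \frac{q}{3}}$)
$G{\left(s \right)} = s + \frac{\sqrt{63 + 3 s}}{3}$
$G^{2}{\left(z{\left(-2 \right)} \right)} = \left(\frac{4}{-2} + \frac{\sqrt{63 + 3 \frac{4}{-2}}}{3}\right)^{2} = \left(4 \left(- \frac{1}{2}\right) + \frac{\sqrt{63 + 3 \cdot 4 \left(- \frac{1}{2}\right)}}{3}\right)^{2} = \left(-2 + \frac{\sqrt{63 + 3 \left(-2\right)}}{3}\right)^{2} = \left(-2 + \frac{\sqrt{63 - 6}}{3}\right)^{2} = \left(-2 + \frac{\sqrt{57}}{3}\right)^{2}$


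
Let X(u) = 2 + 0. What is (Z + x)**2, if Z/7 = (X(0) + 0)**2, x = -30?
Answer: 4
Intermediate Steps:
X(u) = 2
Z = 28 (Z = 7*(2 + 0)**2 = 7*2**2 = 7*4 = 28)
(Z + x)**2 = (28 - 30)**2 = (-2)**2 = 4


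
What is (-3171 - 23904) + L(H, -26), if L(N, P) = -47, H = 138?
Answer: -27122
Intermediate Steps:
(-3171 - 23904) + L(H, -26) = (-3171 - 23904) - 47 = -27075 - 47 = -27122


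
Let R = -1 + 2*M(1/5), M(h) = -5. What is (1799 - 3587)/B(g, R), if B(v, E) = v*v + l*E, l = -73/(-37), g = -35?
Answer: -33078/22261 ≈ -1.4859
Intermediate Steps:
l = 73/37 (l = -73*(-1/37) = 73/37 ≈ 1.9730)
R = -11 (R = -1 + 2*(-5) = -1 - 10 = -11)
B(v, E) = v**2 + 73*E/37 (B(v, E) = v*v + 73*E/37 = v**2 + 73*E/37)
(1799 - 3587)/B(g, R) = (1799 - 3587)/((-35)**2 + (73/37)*(-11)) = -1788/(1225 - 803/37) = -1788/44522/37 = -1788*37/44522 = -33078/22261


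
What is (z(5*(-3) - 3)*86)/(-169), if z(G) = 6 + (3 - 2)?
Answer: -602/169 ≈ -3.5621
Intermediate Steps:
z(G) = 7 (z(G) = 6 + 1 = 7)
(z(5*(-3) - 3)*86)/(-169) = (7*86)/(-169) = 602*(-1/169) = -602/169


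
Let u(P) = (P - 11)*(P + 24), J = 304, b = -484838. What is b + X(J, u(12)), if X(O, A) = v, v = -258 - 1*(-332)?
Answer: -484764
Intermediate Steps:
v = 74 (v = -258 + 332 = 74)
u(P) = (-11 + P)*(24 + P)
X(O, A) = 74
b + X(J, u(12)) = -484838 + 74 = -484764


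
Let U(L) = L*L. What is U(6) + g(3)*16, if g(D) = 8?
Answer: 164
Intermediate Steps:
U(L) = L**2
U(6) + g(3)*16 = 6**2 + 8*16 = 36 + 128 = 164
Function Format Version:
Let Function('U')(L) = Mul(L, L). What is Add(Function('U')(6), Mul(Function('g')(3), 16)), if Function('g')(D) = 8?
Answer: 164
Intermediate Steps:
Function('U')(L) = Pow(L, 2)
Add(Function('U')(6), Mul(Function('g')(3), 16)) = Add(Pow(6, 2), Mul(8, 16)) = Add(36, 128) = 164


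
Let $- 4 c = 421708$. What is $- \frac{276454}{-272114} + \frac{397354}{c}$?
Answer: $- \frac{39489935249}{14344081339} \approx -2.753$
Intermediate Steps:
$c = -105427$ ($c = \left(- \frac{1}{4}\right) 421708 = -105427$)
$- \frac{276454}{-272114} + \frac{397354}{c} = - \frac{276454}{-272114} + \frac{397354}{-105427} = \left(-276454\right) \left(- \frac{1}{272114}\right) + 397354 \left(- \frac{1}{105427}\right) = \frac{138227}{136057} - \frac{397354}{105427} = - \frac{39489935249}{14344081339}$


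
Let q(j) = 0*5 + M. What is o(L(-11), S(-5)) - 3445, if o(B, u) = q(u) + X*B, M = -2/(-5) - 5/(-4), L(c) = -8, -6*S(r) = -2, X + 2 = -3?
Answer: -68067/20 ≈ -3403.4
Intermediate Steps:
X = -5 (X = -2 - 3 = -5)
S(r) = ⅓ (S(r) = -⅙*(-2) = ⅓)
M = 33/20 (M = -2*(-⅕) - 5*(-¼) = ⅖ + 5/4 = 33/20 ≈ 1.6500)
q(j) = 33/20 (q(j) = 0*5 + 33/20 = 0 + 33/20 = 33/20)
o(B, u) = 33/20 - 5*B
o(L(-11), S(-5)) - 3445 = (33/20 - 5*(-8)) - 3445 = (33/20 + 40) - 3445 = 833/20 - 3445 = -68067/20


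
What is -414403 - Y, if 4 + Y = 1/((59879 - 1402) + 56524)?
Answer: -47656299400/115001 ≈ -4.1440e+5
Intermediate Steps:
Y = -460003/115001 (Y = -4 + 1/((59879 - 1402) + 56524) = -4 + 1/(58477 + 56524) = -4 + 1/115001 = -460003/115001 ≈ -4.0000)
-414403 - Y = -414403 - 1*(-460003/115001) = -414403 + 460003/115001 = -47656299400/115001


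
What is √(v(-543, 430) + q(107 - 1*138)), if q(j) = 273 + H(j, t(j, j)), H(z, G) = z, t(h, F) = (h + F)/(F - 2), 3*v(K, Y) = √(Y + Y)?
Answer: √(2178 + 6*√215)/3 ≈ 15.867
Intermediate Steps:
v(K, Y) = √2*√Y/3 (v(K, Y) = √(Y + Y)/3 = √(2*Y)/3 = (√2*√Y)/3 = √2*√Y/3)
t(h, F) = (F + h)/(-2 + F)
q(j) = 273 + j
√(v(-543, 430) + q(107 - 1*138)) = √(√2*√430/3 + (273 + (107 - 1*138))) = √(2*√215/3 + (273 + (107 - 138))) = √(2*√215/3 + (273 - 31)) = √(2*√215/3 + 242) = √(242 + 2*√215/3)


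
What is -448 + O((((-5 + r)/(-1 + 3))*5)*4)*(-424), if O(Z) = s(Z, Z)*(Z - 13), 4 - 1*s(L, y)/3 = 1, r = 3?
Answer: 125480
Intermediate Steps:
s(L, y) = 9 (s(L, y) = 12 - 3*1 = 12 - 3 = 9)
O(Z) = -117 + 9*Z (O(Z) = 9*(Z - 13) = 9*(-13 + Z) = -117 + 9*Z)
-448 + O((((-5 + r)/(-1 + 3))*5)*4)*(-424) = -448 + (-117 + 9*((((-5 + 3)/(-1 + 3))*5)*4))*(-424) = -448 + (-117 + 9*((-2/2*5)*4))*(-424) = -448 + (-117 + 9*((-2*½*5)*4))*(-424) = -448 + (-117 + 9*(-1*5*4))*(-424) = -448 + (-117 + 9*(-5*4))*(-424) = -448 + (-117 + 9*(-20))*(-424) = -448 + (-117 - 180)*(-424) = -448 - 297*(-424) = -448 + 125928 = 125480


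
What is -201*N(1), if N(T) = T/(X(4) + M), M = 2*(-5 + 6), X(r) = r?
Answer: -67/2 ≈ -33.500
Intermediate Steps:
M = 2 (M = 2*1 = 2)
N(T) = T/6 (N(T) = T/(4 + 2) = T/6)
-201*N(1) = -67/2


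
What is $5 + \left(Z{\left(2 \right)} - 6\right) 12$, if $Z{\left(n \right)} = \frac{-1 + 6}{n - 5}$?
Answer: $-87$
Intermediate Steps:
$Z{\left(n \right)} = \frac{5}{-5 + n}$
$5 + \left(Z{\left(2 \right)} - 6\right) 12 = 5 + \left(\frac{5}{-5 + 2} - 6\right) 12 = 5 + \left(\frac{5}{-3} - 6\right) 12 = 5 + \left(5 \left(- \frac{1}{3}\right) - 6\right) 12 = 5 + \left(- \frac{5}{3} - 6\right) 12 = 5 - 92 = -87$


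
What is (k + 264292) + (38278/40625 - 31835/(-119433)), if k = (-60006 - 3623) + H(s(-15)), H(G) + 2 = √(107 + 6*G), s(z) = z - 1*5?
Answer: 973606139231374/4851965625 + I*√13 ≈ 2.0066e+5 + 3.6056*I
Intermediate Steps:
s(z) = -5 + z (s(z) = z - 5 = -5 + z)
H(G) = -2 + √(107 + 6*G)
k = -63631 + I*√13 (k = (-60006 - 3623) + (-2 + √(107 + 6*(-5 - 15))) = -63629 + (-2 + √(107 + 6*(-20))) = -63629 + (-2 + √(107 - 120)) = -63629 + (-2 + √(-13)) = -63629 + (-2 + I*√13) = -63631 + I*√13 ≈ -63631.0 + 3.6056*I)
(k + 264292) + (38278/40625 - 31835/(-119433)) = ((-63631 + I*√13) + 264292) + (38278/40625 - 31835/(-119433)) = (200661 + I*√13) + (38278*(1/40625) - 31835*(-1/119433)) = (200661 + I*√13) + (38278/40625 + 31835/119433) = (200661 + I*√13) + 5864953249/4851965625 = 973606139231374/4851965625 + I*√13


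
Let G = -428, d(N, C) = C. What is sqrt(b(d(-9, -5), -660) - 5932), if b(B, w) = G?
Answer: 2*I*sqrt(1590) ≈ 79.75*I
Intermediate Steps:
b(B, w) = -428
sqrt(b(d(-9, -5), -660) - 5932) = sqrt(-428 - 5932) = sqrt(-6360) = 2*I*sqrt(1590)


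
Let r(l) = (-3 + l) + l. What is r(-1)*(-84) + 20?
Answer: 440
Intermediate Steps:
r(l) = -3 + 2*l
r(-1)*(-84) + 20 = (-3 + 2*(-1))*(-84) + 20 = (-3 - 2)*(-84) + 20 = -5*(-84) + 20 = 420 + 20 = 440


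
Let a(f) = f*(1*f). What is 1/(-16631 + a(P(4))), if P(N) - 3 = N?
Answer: -1/16582 ≈ -6.0306e-5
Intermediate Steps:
P(N) = 3 + N
a(f) = f² (a(f) = f*f = f²)
1/(-16631 + a(P(4))) = 1/(-16631 + (3 + 4)²) = 1/(-16631 + 7²) = 1/(-16631 + 49) = 1/(-16582) = -1/16582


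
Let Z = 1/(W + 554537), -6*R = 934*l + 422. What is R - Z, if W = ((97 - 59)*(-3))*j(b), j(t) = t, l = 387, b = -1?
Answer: -100358551943/1663953 ≈ -60313.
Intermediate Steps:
W = 114 (W = ((97 - 59)*(-3))*(-1) = (38*(-3))*(-1) = -114*(-1) = 114)
R = -180940/3 (R = -(934*387 + 422)/6 = -(361458 + 422)/6 = -1/6*361880 = -180940/3 ≈ -60313.)
Z = 1/554651 (Z = 1/(114 + 554537) = 1/554651 ≈ 1.8029e-6)
R - Z = -180940/3 - 1*1/554651 = -180940/3 - 1/554651 = -100358551943/1663953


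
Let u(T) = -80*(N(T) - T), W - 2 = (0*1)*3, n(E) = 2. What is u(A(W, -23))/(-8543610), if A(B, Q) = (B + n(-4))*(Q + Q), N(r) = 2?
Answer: 496/284787 ≈ 0.0017417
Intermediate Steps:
W = 2 (W = 2 + (0*1)*3 = 2 + 0*3 = 2 + 0 = 2)
A(B, Q) = 2*Q*(2 + B) (A(B, Q) = (B + 2)*(Q + Q) = (2 + B)*(2*Q) = 2*Q*(2 + B))
u(T) = -160 + 80*T (u(T) = -80*(2 - T) = -160 + 80*T)
u(A(W, -23))/(-8543610) = (-160 + 80*(2*(-23)*(2 + 2)))/(-8543610) = (-160 + 80*(2*(-23)*4))*(-1/8543610) = (-160 + 80*(-184))*(-1/8543610) = (-160 - 14720)*(-1/8543610) = -14880*(-1/8543610) = 496/284787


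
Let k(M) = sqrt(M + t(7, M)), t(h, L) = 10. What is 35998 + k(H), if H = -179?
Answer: 35998 + 13*I ≈ 35998.0 + 13.0*I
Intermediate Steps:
k(M) = sqrt(10 + M) (k(M) = sqrt(M + 10) = sqrt(10 + M))
35998 + k(H) = 35998 + sqrt(10 - 179) = 35998 + sqrt(-169) = 35998 + 13*I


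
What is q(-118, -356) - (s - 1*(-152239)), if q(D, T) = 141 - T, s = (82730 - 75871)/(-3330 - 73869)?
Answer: -11714323799/77199 ≈ -1.5174e+5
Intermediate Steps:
s = -6859/77199 (s = 6859/(-77199) = 6859*(-1/77199) = -6859/77199 ≈ -0.088848)
q(-118, -356) - (s - 1*(-152239)) = (141 - 1*(-356)) - (-6859/77199 - 1*(-152239)) = (141 + 356) - (-6859/77199 + 152239) = 497 - 1*11752691702/77199 = 497 - 11752691702/77199 = -11714323799/77199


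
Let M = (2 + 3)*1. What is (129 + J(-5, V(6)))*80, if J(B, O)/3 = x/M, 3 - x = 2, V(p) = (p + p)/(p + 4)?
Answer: 10368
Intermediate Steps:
V(p) = 2*p/(4 + p) (V(p) = (2*p)/(4 + p) = 2*p/(4 + p))
M = 5 (M = 5*1 = 5)
x = 1 (x = 3 - 1*2 = 3 - 2 = 1)
J(B, O) = ⅗ (J(B, O) = 3*(1/5) = 3*(1*(⅕)) = 3*(⅕) = ⅗)
(129 + J(-5, V(6)))*80 = (129 + ⅗)*80 = (648/5)*80 = 10368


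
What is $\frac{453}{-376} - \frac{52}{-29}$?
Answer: $\frac{6415}{10904} \approx 0.58832$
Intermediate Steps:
$\frac{453}{-376} - \frac{52}{-29} = 453 \left(- \frac{1}{376}\right) - - \frac{52}{29} = - \frac{453}{376} + \frac{52}{29} = \frac{6415}{10904}$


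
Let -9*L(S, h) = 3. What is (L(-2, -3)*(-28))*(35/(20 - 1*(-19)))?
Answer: 980/117 ≈ 8.3761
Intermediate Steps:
L(S, h) = -1/3 (L(S, h) = -1/9*3 = -1/3)
(L(-2, -3)*(-28))*(35/(20 - 1*(-19))) = (-1/3*(-28))*(35/(20 - 1*(-19))) = 28*(35/(20 + 19))/3 = 28*(35/39)/3 = 28*(35*(1/39))/3 = (28/3)*(35/39) = 980/117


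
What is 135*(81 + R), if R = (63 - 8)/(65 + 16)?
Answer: 33080/3 ≈ 11027.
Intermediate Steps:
R = 55/81 ≈ 0.67901
135*(81 + R) = 135*(81 + 55/81) = 135*(6616/81) = 33080/3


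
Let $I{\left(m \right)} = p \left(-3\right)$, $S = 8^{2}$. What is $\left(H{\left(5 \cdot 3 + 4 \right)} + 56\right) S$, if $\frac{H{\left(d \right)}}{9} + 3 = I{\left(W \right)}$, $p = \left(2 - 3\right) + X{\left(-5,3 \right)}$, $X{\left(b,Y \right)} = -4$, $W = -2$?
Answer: $10496$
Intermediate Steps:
$S = 64$
$p = -5$ ($p = \left(2 - 3\right) - 4 = -1 - 4 = -5$)
$I{\left(m \right)} = 15$ ($I{\left(m \right)} = \left(-5\right) \left(-3\right) = 15$)
$H{\left(d \right)} = 108$ ($H{\left(d \right)} = -27 + 9 \cdot 15 = -27 + 135 = 108$)
$\left(H{\left(5 \cdot 3 + 4 \right)} + 56\right) S = \left(108 + 56\right) 64 = 164 \cdot 64 = 10496$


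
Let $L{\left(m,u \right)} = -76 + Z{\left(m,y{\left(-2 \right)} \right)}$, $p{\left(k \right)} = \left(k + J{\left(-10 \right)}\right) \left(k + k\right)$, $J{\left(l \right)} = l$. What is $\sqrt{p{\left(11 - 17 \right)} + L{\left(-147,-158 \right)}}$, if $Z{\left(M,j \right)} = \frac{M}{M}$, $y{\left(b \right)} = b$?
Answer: $3 \sqrt{13} \approx 10.817$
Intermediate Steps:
$Z{\left(M,j \right)} = 1$
$p{\left(k \right)} = 2 k \left(-10 + k\right)$ ($p{\left(k \right)} = \left(k - 10\right) \left(k + k\right) = \left(-10 + k\right) 2 k = 2 k \left(-10 + k\right)$)
$L{\left(m,u \right)} = -75$ ($L{\left(m,u \right)} = -76 + 1 = -75$)
$\sqrt{p{\left(11 - 17 \right)} + L{\left(-147,-158 \right)}} = \sqrt{2 \left(11 - 17\right) \left(-10 + \left(11 - 17\right)\right) - 75} = \sqrt{2 \left(-6\right) \left(-10 - 6\right) - 75} = \sqrt{2 \left(-6\right) \left(-16\right) - 75} = \sqrt{192 - 75} = \sqrt{117} = 3 \sqrt{13}$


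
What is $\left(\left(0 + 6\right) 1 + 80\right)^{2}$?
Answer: $7396$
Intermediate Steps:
$\left(\left(0 + 6\right) 1 + 80\right)^{2} = \left(6 \cdot 1 + 80\right)^{2} = \left(6 + 80\right)^{2} = 86^{2} = 7396$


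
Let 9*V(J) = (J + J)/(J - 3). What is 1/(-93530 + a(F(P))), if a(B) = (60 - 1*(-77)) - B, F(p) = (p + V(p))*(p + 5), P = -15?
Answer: -27/2525611 ≈ -1.0690e-5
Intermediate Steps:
V(J) = 2*J/(9*(-3 + J)) (V(J) = ((J + J)/(J - 3))/9 = ((2*J)/(-3 + J))/9 = (2*J/(-3 + J))/9 = 2*J/(9*(-3 + J)))
F(p) = (5 + p)*(p + 2*p/(9*(-3 + p))) (F(p) = (p + 2*p/(9*(-3 + p)))*(p + 5) = (p + 2*p/(9*(-3 + p)))*(5 + p) = (5 + p)*(p + 2*p/(9*(-3 + p))))
a(B) = 137 - B (a(B) = (60 + 77) - B = 137 - B)
1/(-93530 + a(F(P))) = 1/(-93530 + (137 - (-15)*(-125 + 9*(-15)² + 20*(-15))/(9*(-3 - 15)))) = 1/(-93530 + (137 - (-15)*(-125 + 9*225 - 300)/(9*(-18)))) = 1/(-93530 + (137 - (-15)*(-1)*(-125 + 2025 - 300)/(9*18))) = 1/(-93530 + (137 - (-15)*(-1)*1600/(9*18))) = 1/(-93530 + (137 - 1*4000/27)) = 1/(-93530 + (137 - 4000/27)) = 1/(-93530 - 301/27) = 1/(-2525611/27) = -27/2525611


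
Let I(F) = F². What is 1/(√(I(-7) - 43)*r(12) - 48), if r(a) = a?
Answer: -1/30 - √6/120 ≈ -0.053746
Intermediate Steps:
1/(√(I(-7) - 43)*r(12) - 48) = 1/(√((-7)² - 43)*12 - 48) = 1/(√(49 - 43)*12 - 48) = 1/(√6*12 - 48) = 1/(12*√6 - 48) = 1/(-48 + 12*√6)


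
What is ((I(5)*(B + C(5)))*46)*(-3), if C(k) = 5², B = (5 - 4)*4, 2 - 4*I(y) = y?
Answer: 6003/2 ≈ 3001.5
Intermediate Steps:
I(y) = ½ - y/4
B = 4 (B = 1*4 = 4)
C(k) = 25
((I(5)*(B + C(5)))*46)*(-3) = (((½ - ¼*5)*(4 + 25))*46)*(-3) = (((½ - 5/4)*29)*46)*(-3) = (-¾*29*46)*(-3) = -87/4*46*(-3) = -2001/2*(-3) = 6003/2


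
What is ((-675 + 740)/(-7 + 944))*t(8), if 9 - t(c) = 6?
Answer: 195/937 ≈ 0.20811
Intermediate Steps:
t(c) = 3 (t(c) = 9 - 1*6 = 9 - 6 = 3)
((-675 + 740)/(-7 + 944))*t(8) = ((-675 + 740)/(-7 + 944))*3 = (65/937)*3 = 195/937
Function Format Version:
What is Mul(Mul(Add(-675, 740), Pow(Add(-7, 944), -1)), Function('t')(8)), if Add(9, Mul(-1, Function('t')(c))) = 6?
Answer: Rational(195, 937) ≈ 0.20811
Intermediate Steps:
Function('t')(c) = 3 (Function('t')(c) = Add(9, Mul(-1, 6)) = Add(9, -6) = 3)
Mul(Mul(Add(-675, 740), Pow(Add(-7, 944), -1)), Function('t')(8)) = Mul(Mul(Add(-675, 740), Pow(Add(-7, 944), -1)), 3) = Mul(Mul(65, Pow(937, -1)), 3) = Mul(Mul(65, Rational(1, 937)), 3) = Mul(Rational(65, 937), 3) = Rational(195, 937)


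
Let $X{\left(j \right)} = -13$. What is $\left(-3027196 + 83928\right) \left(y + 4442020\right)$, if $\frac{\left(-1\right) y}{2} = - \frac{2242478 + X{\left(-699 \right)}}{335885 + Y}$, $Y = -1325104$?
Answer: $- \frac{445968645882395400}{34111} \approx -1.3074 \cdot 10^{13}$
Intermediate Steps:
$y = - \frac{4484930}{989219}$ ($y = - 2 \left(- \frac{2242478 - 13}{335885 - 1325104}\right) = - 2 \left(- \frac{2242465}{-989219}\right) = - 2 \left(- \frac{2242465 \left(-1\right)}{989219}\right) = - 2 \left(\left(-1\right) \left(- \frac{2242465}{989219}\right)\right) = \left(-2\right) \frac{2242465}{989219} = - \frac{4484930}{989219} \approx -4.5338$)
$\left(-3027196 + 83928\right) \left(y + 4442020\right) = \left(-3027196 + 83928\right) \left(- \frac{4484930}{989219} + 4442020\right) = \left(-2943268\right) \frac{4394126097450}{989219} = - \frac{445968645882395400}{34111}$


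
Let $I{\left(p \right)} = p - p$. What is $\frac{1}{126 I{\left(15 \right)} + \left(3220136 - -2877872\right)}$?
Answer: $\frac{1}{6098008} \approx 1.6399 \cdot 10^{-7}$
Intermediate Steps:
$I{\left(p \right)} = 0$
$\frac{1}{126 I{\left(15 \right)} + \left(3220136 - -2877872\right)} = \frac{1}{126 \cdot 0 + \left(3220136 - -2877872\right)} = \frac{1}{0 + \left(3220136 + 2877872\right)} = \frac{1}{0 + 6098008} = \frac{1}{6098008}$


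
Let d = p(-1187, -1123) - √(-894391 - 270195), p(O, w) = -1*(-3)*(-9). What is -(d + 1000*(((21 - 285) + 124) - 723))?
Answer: 863027 + 19*I*√3226 ≈ 8.6303e+5 + 1079.2*I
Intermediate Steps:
p(O, w) = -27 (p(O, w) = 3*(-9) = -27)
d = -27 - 19*I*√3226 (d = -27 - √(-894391 - 270195) = -27 - √(-1164586) = -27 - 19*I*√3226 ≈ -27.0 - 1079.2*I)
-(d + 1000*(((21 - 285) + 124) - 723)) = -((-27 - 19*I*√3226) + 1000*(((21 - 285) + 124) - 723)) = -((-27 - 19*I*√3226) + 1000*((-264 + 124) - 723)) = -((-27 - 19*I*√3226) + 1000*(-140 - 723)) = -((-27 - 19*I*√3226) + 1000*(-863)) = -((-27 - 19*I*√3226) - 863000) = -(-863027 - 19*I*√3226) = 863027 + 19*I*√3226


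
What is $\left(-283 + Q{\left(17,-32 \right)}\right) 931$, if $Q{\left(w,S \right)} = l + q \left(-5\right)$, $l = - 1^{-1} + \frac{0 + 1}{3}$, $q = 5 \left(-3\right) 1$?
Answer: $- \frac{582806}{3} \approx -1.9427 \cdot 10^{5}$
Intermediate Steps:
$q = -15$ ($q = \left(-15\right) 1 = -15$)
$l = - \frac{2}{3}$ ($l = \left(-1\right) 1 + 1 \cdot \frac{1}{3} = -1 + \frac{1}{3} = - \frac{2}{3} \approx -0.66667$)
$Q{\left(w,S \right)} = \frac{223}{3}$ ($Q{\left(w,S \right)} = - \frac{2}{3} - -75 = - \frac{2}{3} + 75 = \frac{223}{3}$)
$\left(-283 + Q{\left(17,-32 \right)}\right) 931 = \left(-283 + \frac{223}{3}\right) 931 = \left(- \frac{626}{3}\right) 931 = - \frac{582806}{3}$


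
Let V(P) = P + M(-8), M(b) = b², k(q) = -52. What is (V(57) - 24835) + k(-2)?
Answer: -24766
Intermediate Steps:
V(P) = 64 + P (V(P) = P + (-8)² = P + 64 = 64 + P)
(V(57) - 24835) + k(-2) = ((64 + 57) - 24835) - 52 = (121 - 24835) - 52 = -24714 - 52 = -24766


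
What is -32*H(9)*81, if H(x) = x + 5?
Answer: -36288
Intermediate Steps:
H(x) = 5 + x
-32*H(9)*81 = -32*(5 + 9)*81 = -32*14*81 = -448*81 = -36288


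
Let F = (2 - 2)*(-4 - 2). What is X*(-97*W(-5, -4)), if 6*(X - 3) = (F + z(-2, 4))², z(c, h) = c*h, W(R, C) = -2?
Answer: 7954/3 ≈ 2651.3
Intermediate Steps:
F = 0 (F = 0*(-6) = 0)
X = 41/3 (X = 3 + (0 - 2*4)²/6 = 3 + (0 - 8)²/6 = 3 + (⅙)*(-8)² = 3 + (⅙)*64 = 3 + 32/3 = 41/3 ≈ 13.667)
X*(-97*W(-5, -4)) = 41*(-97*(-2))/3 = (41/3)*194 = 7954/3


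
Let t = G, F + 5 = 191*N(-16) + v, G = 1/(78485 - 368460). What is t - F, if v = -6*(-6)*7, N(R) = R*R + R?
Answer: -13364077826/289975 ≈ -46087.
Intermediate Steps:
N(R) = R + R**2 (N(R) = R**2 + R = R + R**2)
v = 252 (v = 36*7 = 252)
G = -1/289975 (G = 1/(-289975) = -1/289975 ≈ -3.4486e-6)
F = 46087 (F = -5 + (191*(-16*(1 - 16)) + 252) = -5 + (191*(-16*(-15)) + 252) = -5 + (191*240 + 252) = -5 + (45840 + 252) = -5 + 46092 = 46087)
t = -1/289975 ≈ -3.4486e-6
t - F = -1/289975 - 1*46087 = -1/289975 - 46087 = -13364077826/289975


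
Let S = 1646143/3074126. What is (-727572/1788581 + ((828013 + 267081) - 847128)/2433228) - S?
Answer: -1405366674182599918/1672334292617648121 ≈ -0.84036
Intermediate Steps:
S = 1646143/3074126 (S = 1646143*(1/3074126) = 1646143/3074126 ≈ 0.53548)
(-727572/1788581 + ((828013 + 267081) - 847128)/2433228) - S = (-727572/1788581 + ((828013 + 267081) - 847128)/2433228) - 1*1646143/3074126 = (-727572*1/1788581 + (1095094 - 847128)*(1/2433228)) - 1646143/3074126 = (-727572/1788581 + 247966*(1/2433228)) - 1646143/3074126 = (-727572/1788581 + 123983/1216614) - 1646143/3074126 = -663420643085/2176012684734 - 1646143/3074126 = -1405366674182599918/1672334292617648121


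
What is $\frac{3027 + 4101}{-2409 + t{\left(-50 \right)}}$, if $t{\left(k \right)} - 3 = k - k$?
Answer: $- \frac{1188}{401} \approx -2.9626$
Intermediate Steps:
$t{\left(k \right)} = 3$ ($t{\left(k \right)} = 3 + \left(k - k\right) = 3 + 0 = 3$)
$\frac{3027 + 4101}{-2409 + t{\left(-50 \right)}} = \frac{3027 + 4101}{-2409 + 3} = \frac{7128}{-2406} = 7128 \left(- \frac{1}{2406}\right) = - \frac{1188}{401}$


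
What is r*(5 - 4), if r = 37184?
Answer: 37184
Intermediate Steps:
r*(5 - 4) = 37184*(5 - 4) = 37184*1 = 37184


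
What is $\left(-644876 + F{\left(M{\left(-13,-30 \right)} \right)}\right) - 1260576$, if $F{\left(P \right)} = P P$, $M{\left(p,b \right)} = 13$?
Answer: $-1905283$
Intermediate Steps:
$F{\left(P \right)} = P^{2}$
$\left(-644876 + F{\left(M{\left(-13,-30 \right)} \right)}\right) - 1260576 = \left(-644876 + 13^{2}\right) - 1260576 = \left(-644876 + 169\right) - 1260576 = -644707 - 1260576 = -1905283$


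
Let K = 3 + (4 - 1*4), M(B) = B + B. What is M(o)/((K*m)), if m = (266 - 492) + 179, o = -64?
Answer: 128/141 ≈ 0.90780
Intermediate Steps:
M(B) = 2*B
K = 3 (K = 3 + (4 - 4) = 3 + 0 = 3)
m = -47 (m = -226 + 179 = -47)
M(o)/((K*m)) = (2*(-64))/((3*(-47))) = -128/(-141) = -128*(-1/141) = 128/141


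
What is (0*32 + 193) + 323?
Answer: 516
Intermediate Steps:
(0*32 + 193) + 323 = (0 + 193) + 323 = 193 + 323 = 516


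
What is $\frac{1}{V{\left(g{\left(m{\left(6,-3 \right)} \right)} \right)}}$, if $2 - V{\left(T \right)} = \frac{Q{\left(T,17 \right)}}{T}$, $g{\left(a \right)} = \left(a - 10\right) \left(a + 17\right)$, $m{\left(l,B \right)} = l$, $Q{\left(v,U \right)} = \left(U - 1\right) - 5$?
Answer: $\frac{92}{195} \approx 0.4718$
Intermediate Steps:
$Q{\left(v,U \right)} = -6 + U$ ($Q{\left(v,U \right)} = \left(-1 + U\right) - 5 = -6 + U$)
$g{\left(a \right)} = \left(-10 + a\right) \left(17 + a\right)$
$V{\left(T \right)} = 2 - \frac{11}{T}$ ($V{\left(T \right)} = 2 - \frac{-6 + 17}{T} = 2 - \frac{11}{T}$)
$\frac{1}{V{\left(g{\left(m{\left(6,-3 \right)} \right)} \right)}} = \frac{1}{2 - \frac{11}{-170 + 6^{2} + 7 \cdot 6}} = \frac{1}{2 - \frac{11}{-170 + 36 + 42}} = \frac{1}{2 - \frac{11}{-92}} = \frac{1}{2 - - \frac{11}{92}} = \frac{1}{2 + \frac{11}{92}} = \frac{1}{\frac{195}{92}} = \frac{92}{195}$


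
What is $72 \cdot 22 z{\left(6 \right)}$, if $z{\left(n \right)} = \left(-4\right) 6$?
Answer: $-38016$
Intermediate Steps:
$z{\left(n \right)} = -24$
$72 \cdot 22 z{\left(6 \right)} = 72 \cdot 22 \left(-24\right) = 1584 \left(-24\right) = -38016$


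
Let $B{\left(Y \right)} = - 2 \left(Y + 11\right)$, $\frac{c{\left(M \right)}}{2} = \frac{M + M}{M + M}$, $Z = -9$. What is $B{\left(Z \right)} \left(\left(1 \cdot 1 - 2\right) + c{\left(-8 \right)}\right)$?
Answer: $-4$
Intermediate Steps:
$c{\left(M \right)} = 2$ ($c{\left(M \right)} = 2 \frac{M + M}{M + M} = 2 \frac{2 M}{2 M} = 2 \cdot 2 M \frac{1}{2 M} = 2 \cdot 1 = 2$)
$B{\left(Y \right)} = -22 - 2 Y$ ($B{\left(Y \right)} = - 2 \left(11 + Y\right) = -22 - 2 Y$)
$B{\left(Z \right)} \left(\left(1 \cdot 1 - 2\right) + c{\left(-8 \right)}\right) = \left(-22 - -18\right) \left(\left(1 \cdot 1 - 2\right) + 2\right) = \left(-22 + 18\right) \left(\left(1 - 2\right) + 2\right) = - 4 \left(-1 + 2\right) = \left(-4\right) 1 = -4$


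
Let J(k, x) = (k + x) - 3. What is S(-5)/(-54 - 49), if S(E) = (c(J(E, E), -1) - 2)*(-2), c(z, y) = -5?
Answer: -14/103 ≈ -0.13592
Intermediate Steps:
J(k, x) = -3 + k + x
S(E) = 14 (S(E) = (-5 - 2)*(-2) = -7*(-2) = 14)
S(-5)/(-54 - 49) = 14/(-54 - 49) = 14/(-103) = 14*(-1/103) = -14/103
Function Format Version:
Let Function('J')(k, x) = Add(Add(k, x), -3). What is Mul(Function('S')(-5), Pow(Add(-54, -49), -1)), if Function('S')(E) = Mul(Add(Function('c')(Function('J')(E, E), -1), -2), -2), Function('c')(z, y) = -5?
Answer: Rational(-14, 103) ≈ -0.13592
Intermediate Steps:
Function('J')(k, x) = Add(-3, k, x)
Function('S')(E) = 14 (Function('S')(E) = Mul(Add(-5, -2), -2) = Mul(-7, -2) = 14)
Mul(Function('S')(-5), Pow(Add(-54, -49), -1)) = Mul(14, Pow(Add(-54, -49), -1)) = Mul(14, Pow(-103, -1)) = Mul(14, Rational(-1, 103)) = Rational(-14, 103)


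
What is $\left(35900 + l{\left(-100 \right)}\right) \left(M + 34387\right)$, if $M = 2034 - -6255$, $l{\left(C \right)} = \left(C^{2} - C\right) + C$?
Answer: $1958828400$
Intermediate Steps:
$l{\left(C \right)} = C^{2}$
$M = 8289$ ($M = 2034 + 6255 = 8289$)
$\left(35900 + l{\left(-100 \right)}\right) \left(M + 34387\right) = \left(35900 + \left(-100\right)^{2}\right) \left(8289 + 34387\right) = \left(35900 + 10000\right) 42676 = 45900 \cdot 42676 = 1958828400$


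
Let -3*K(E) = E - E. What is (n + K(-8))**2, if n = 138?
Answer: 19044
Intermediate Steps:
K(E) = 0 (K(E) = -(E - E)/3 = -1/3*0 = 0)
(n + K(-8))**2 = (138 + 0)**2 = 138**2 = 19044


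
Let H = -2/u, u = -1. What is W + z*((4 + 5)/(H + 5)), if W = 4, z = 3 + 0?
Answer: 55/7 ≈ 7.8571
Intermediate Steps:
z = 3
H = 2 (H = -2/(-1) = -2*(-1) = 2)
W + z*((4 + 5)/(H + 5)) = 4 + 3*((4 + 5)/(2 + 5)) = 4 + 3*(9/7) = 4 + 27/7 = 55/7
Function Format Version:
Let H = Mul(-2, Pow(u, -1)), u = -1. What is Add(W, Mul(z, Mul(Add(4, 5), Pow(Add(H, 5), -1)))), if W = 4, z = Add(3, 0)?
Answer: Rational(55, 7) ≈ 7.8571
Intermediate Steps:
z = 3
H = 2 (H = Mul(-2, Pow(-1, -1)) = Mul(-2, -1) = 2)
Add(W, Mul(z, Mul(Add(4, 5), Pow(Add(H, 5), -1)))) = Add(4, Mul(3, Mul(Add(4, 5), Pow(Add(2, 5), -1)))) = Add(4, Mul(3, Mul(9, Pow(7, -1)))) = Add(4, Mul(3, Mul(9, Rational(1, 7)))) = Add(4, Mul(3, Rational(9, 7))) = Add(4, Rational(27, 7)) = Rational(55, 7)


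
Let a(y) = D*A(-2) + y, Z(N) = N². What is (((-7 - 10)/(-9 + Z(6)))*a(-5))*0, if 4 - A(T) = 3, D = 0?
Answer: 0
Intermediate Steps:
A(T) = 1 (A(T) = 4 - 1*3 = 4 - 3 = 1)
a(y) = y (a(y) = 0*1 + y = 0 + y = y)
(((-7 - 10)/(-9 + Z(6)))*a(-5))*0 = (((-7 - 10)/(-9 + 6²))*(-5))*0 = (-17/(-9 + 36)*(-5))*0 = (-17/27*(-5))*0 = (-17*1/27*(-5))*0 = -17/27*(-5)*0 = (85/27)*0 = 0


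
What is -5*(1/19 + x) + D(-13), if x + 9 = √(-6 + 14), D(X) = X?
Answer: 603/19 - 10*√2 ≈ 17.595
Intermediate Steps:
x = -9 + 2*√2 (x = -9 + √(-6 + 14) = -9 + √8 = -9 + 2*√2 ≈ -6.1716)
-5*(1/19 + x) + D(-13) = -5*(1/19 + (-9 + 2*√2)) - 13 = -5*(-170/19 + 2*√2) - 13 = (850/19 - 10*√2) - 13 = 603/19 - 10*√2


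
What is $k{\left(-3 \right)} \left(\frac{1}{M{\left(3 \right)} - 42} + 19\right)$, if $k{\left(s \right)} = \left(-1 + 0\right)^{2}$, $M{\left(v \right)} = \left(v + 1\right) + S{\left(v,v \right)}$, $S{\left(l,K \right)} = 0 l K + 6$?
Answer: $\frac{607}{32} \approx 18.969$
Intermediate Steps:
$S{\left(l,K \right)} = 6$ ($S{\left(l,K \right)} = 0 K + 6 = 0 + 6 = 6$)
$M{\left(v \right)} = 7 + v$ ($M{\left(v \right)} = \left(v + 1\right) + 6 = \left(1 + v\right) + 6 = 7 + v$)
$k{\left(s \right)} = 1$ ($k{\left(s \right)} = \left(-1\right)^{2} = 1$)
$k{\left(-3 \right)} \left(\frac{1}{M{\left(3 \right)} - 42} + 19\right) = 1 \left(\frac{1}{\left(7 + 3\right) - 42} + 19\right) = 1 \left(\frac{1}{10 - 42} + 19\right) = 1 \left(\frac{1}{-32} + 19\right) = 1 \left(- \frac{1}{32} + 19\right) = 1 \cdot \frac{607}{32} = \frac{607}{32}$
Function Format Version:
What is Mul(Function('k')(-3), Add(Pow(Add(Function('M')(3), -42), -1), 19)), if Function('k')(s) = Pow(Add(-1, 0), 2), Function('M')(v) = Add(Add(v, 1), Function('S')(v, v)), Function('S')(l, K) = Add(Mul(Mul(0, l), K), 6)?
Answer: Rational(607, 32) ≈ 18.969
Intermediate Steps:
Function('S')(l, K) = 6 (Function('S')(l, K) = Add(Mul(0, K), 6) = Add(0, 6) = 6)
Function('M')(v) = Add(7, v) (Function('M')(v) = Add(Add(v, 1), 6) = Add(Add(1, v), 6) = Add(7, v))
Function('k')(s) = 1 (Function('k')(s) = Pow(-1, 2) = 1)
Mul(Function('k')(-3), Add(Pow(Add(Function('M')(3), -42), -1), 19)) = Mul(1, Add(Pow(Add(Add(7, 3), -42), -1), 19)) = Mul(1, Add(Pow(Add(10, -42), -1), 19)) = Mul(1, Add(Pow(-32, -1), 19)) = Mul(1, Add(Rational(-1, 32), 19)) = Mul(1, Rational(607, 32)) = Rational(607, 32)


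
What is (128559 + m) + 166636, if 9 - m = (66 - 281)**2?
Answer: 248979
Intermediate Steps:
m = -46216 (m = 9 - (66 - 281)**2 = 9 - 1*(-215)**2 = 9 - 1*46225 = 9 - 46225 = -46216)
(128559 + m) + 166636 = (128559 - 46216) + 166636 = 82343 + 166636 = 248979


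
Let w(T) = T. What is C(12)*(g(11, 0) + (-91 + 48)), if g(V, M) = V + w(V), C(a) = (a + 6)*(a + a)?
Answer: -9072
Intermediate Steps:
C(a) = 2*a*(6 + a) (C(a) = (6 + a)*(2*a) = 2*a*(6 + a))
g(V, M) = 2*V (g(V, M) = V + V = 2*V)
C(12)*(g(11, 0) + (-91 + 48)) = (2*12*(6 + 12))*(2*11 + (-91 + 48)) = (2*12*18)*(22 - 43) = 432*(-21) = -9072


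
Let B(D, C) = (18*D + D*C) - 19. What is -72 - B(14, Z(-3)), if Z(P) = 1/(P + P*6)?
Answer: -913/3 ≈ -304.33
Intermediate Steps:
Z(P) = 1/(7*P) (Z(P) = 1/(P + 6*P) = 1/(7*P))
B(D, C) = -19 + 18*D + C*D (B(D, C) = (18*D + C*D) - 19 = -19 + 18*D + C*D)
-72 - B(14, Z(-3)) = -72 - (-19 + 18*14 + ((⅐)/(-3))*14) = -72 - (-19 + 252 + ((⅐)*(-⅓))*14) = -72 - (-19 + 252 - 1/21*14) = -72 - (-19 + 252 - ⅔) = -72 - 1*697/3 = -72 - 697/3 = -913/3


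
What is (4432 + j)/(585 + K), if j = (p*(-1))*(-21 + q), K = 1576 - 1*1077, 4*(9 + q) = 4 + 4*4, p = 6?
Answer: 2291/542 ≈ 4.2269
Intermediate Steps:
q = -4 (q = -9 + (4 + 4*4)/4 = -9 + (4 + 16)/4 = -9 + (¼)*20 = -9 + 5 = -4)
K = 499 (K = 1576 - 1077 = 499)
j = 150 (j = (6*(-1))*(-21 - 4) = -6*(-25) = 150)
(4432 + j)/(585 + K) = (4432 + 150)/(585 + 499) = 4582/1084 = 4582*(1/1084) = 2291/542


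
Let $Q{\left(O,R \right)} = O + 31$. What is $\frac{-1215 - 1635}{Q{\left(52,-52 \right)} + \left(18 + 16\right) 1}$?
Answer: $- \frac{950}{39} \approx -24.359$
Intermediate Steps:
$Q{\left(O,R \right)} = 31 + O$
$\frac{-1215 - 1635}{Q{\left(52,-52 \right)} + \left(18 + 16\right) 1} = \frac{-1215 - 1635}{\left(31 + 52\right) + \left(18 + 16\right) 1} = - \frac{2850}{83 + 34 \cdot 1} = - \frac{2850}{83 + 34} = - \frac{2850}{117} = \left(-2850\right) \frac{1}{117} = - \frac{950}{39}$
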